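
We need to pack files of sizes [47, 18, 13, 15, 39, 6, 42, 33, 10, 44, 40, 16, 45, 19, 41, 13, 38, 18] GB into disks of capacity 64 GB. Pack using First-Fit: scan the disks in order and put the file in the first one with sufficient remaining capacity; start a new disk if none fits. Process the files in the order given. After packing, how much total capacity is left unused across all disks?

143

disk 1: place 47 GB, 17 GB left
disk 2: place 18 GB, 46 GB left
disk 1: place 13 GB, 4 GB left
disk 2: place 15 GB, 31 GB left
disk 3: place 39 GB, 25 GB left
disk 2: place 6 GB, 25 GB left
disk 4: place 42 GB, 22 GB left
disk 5: place 33 GB, 31 GB left
disk 2: place 10 GB, 15 GB left
disk 6: place 44 GB, 20 GB left
disk 7: place 40 GB, 24 GB left
disk 3: place 16 GB, 9 GB left
disk 8: place 45 GB, 19 GB left
disk 4: place 19 GB, 3 GB left
disk 9: place 41 GB, 23 GB left
disk 2: place 13 GB, 2 GB left
disk 10: place 38 GB, 26 GB left
disk 5: place 18 GB, 13 GB left
10 disks × 64 GB = 640 GB; used 497 GB; unused 143 GB.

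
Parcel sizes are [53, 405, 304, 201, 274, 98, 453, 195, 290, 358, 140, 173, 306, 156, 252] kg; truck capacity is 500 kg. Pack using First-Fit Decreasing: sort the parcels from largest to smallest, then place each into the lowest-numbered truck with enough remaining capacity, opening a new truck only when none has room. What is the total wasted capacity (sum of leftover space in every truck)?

Sorted descending: 453, 405, 358, 306, 304, 290, 274, 252, 201, 195, 173, 156, 140, 98, 53.
453 kg → truck 1 (remaining 47 kg)
405 kg → truck 2 (remaining 95 kg)
358 kg → truck 3 (remaining 142 kg)
306 kg → truck 4 (remaining 194 kg)
304 kg → truck 5 (remaining 196 kg)
290 kg → truck 6 (remaining 210 kg)
274 kg → truck 7 (remaining 226 kg)
252 kg → truck 8 (remaining 248 kg)
201 kg → truck 6 (remaining 9 kg)
195 kg → truck 5 (remaining 1 kg)
173 kg → truck 4 (remaining 21 kg)
156 kg → truck 7 (remaining 70 kg)
140 kg → truck 3 (remaining 2 kg)
98 kg → truck 8 (remaining 150 kg)
53 kg → truck 2 (remaining 42 kg)
8 trucks × 500 kg = 4000 kg; used 3658 kg; unused 342 kg.

342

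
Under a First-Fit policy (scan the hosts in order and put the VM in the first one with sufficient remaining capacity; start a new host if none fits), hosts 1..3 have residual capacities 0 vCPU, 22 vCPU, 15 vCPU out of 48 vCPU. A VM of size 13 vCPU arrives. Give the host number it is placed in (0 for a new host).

Hosts with room: host 2 (22 vCPU), host 3 (15 vCPU).
The first with room is host 2.

2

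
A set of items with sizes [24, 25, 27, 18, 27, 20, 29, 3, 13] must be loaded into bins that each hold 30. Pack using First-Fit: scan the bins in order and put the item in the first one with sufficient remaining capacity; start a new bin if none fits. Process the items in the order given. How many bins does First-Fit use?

bin 1: place 24, 6 left
bin 2: place 25, 5 left
bin 3: place 27, 3 left
bin 4: place 18, 12 left
bin 5: place 27, 3 left
bin 6: place 20, 10 left
bin 7: place 29, 1 left
bin 1: place 3, 3 left
bin 8: place 13, 17 left

8 bins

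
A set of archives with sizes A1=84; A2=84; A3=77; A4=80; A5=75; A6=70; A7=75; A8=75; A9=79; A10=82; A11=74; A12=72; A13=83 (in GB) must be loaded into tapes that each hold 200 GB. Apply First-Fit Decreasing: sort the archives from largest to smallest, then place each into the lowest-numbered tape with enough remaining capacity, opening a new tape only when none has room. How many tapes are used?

7

Sorted descending: 84, 84, 83, 82, 80, 79, 77, 75, 75, 75, 74, 72, 70.
tape 1: place 84 GB, 116 GB left
tape 1: place 84 GB, 32 GB left
tape 2: place 83 GB, 117 GB left
tape 2: place 82 GB, 35 GB left
tape 3: place 80 GB, 120 GB left
tape 3: place 79 GB, 41 GB left
tape 4: place 77 GB, 123 GB left
tape 4: place 75 GB, 48 GB left
tape 5: place 75 GB, 125 GB left
tape 5: place 75 GB, 50 GB left
tape 6: place 74 GB, 126 GB left
tape 6: place 72 GB, 54 GB left
tape 7: place 70 GB, 130 GB left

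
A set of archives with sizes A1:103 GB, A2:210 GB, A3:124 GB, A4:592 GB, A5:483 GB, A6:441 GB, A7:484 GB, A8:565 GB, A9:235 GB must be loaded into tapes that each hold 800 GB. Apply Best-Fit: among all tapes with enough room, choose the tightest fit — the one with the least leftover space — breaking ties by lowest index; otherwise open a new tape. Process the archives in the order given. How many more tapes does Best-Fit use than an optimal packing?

1

Best-Fit: [103,210,124] [592] [483] [441] [484] [565,235] → 6 tapes.
Total size 3237 GB; any packing needs at least ⌈3237/800⌉ = 5 tapes.
An optimal packing achieves that bound: [592,124] [565,235] [484,210,103] [483] [441] → 5 tapes.
Excess: 6 − 5 = 1.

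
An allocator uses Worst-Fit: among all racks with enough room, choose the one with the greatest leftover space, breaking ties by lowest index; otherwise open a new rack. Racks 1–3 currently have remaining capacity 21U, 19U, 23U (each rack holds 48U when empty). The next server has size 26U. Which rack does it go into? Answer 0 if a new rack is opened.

No rack has ≥ 26U free, so a new rack is opened.

0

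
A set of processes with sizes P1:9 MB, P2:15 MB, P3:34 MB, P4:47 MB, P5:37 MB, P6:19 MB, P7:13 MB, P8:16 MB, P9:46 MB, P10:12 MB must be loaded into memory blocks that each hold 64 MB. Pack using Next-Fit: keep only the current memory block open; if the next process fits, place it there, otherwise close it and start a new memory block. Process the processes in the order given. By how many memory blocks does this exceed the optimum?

1

Next-Fit: [9,15,34] [47] [37,19] [13,16] [46,12] → 5 memory blocks.
Total size 248 MB; any packing needs at least ⌈248/64⌉ = 4 memory blocks.
An optimal packing achieves that bound: [47,16] [46,15] [37,13,12] [34,19,9] → 4 memory blocks.
Excess: 5 − 4 = 1.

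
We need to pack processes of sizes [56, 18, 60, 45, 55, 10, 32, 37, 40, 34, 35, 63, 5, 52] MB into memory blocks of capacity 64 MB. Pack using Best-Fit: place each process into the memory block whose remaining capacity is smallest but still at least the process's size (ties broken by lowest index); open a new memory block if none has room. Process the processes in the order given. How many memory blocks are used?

56 MB → memory block 1 (remaining 8 MB)
18 MB → memory block 2 (remaining 46 MB)
60 MB → memory block 3 (remaining 4 MB)
45 MB → memory block 2 (remaining 1 MB)
55 MB → memory block 4 (remaining 9 MB)
10 MB → memory block 5 (remaining 54 MB)
32 MB → memory block 5 (remaining 22 MB)
37 MB → memory block 6 (remaining 27 MB)
40 MB → memory block 7 (remaining 24 MB)
34 MB → memory block 8 (remaining 30 MB)
35 MB → memory block 9 (remaining 29 MB)
63 MB → memory block 10 (remaining 1 MB)
5 MB → memory block 1 (remaining 3 MB)
52 MB → memory block 11 (remaining 12 MB)
Final memory blocks: [56,5] [18,45] [60] [55] [10,32] [37] [40] [34] [35] [63] [52].

11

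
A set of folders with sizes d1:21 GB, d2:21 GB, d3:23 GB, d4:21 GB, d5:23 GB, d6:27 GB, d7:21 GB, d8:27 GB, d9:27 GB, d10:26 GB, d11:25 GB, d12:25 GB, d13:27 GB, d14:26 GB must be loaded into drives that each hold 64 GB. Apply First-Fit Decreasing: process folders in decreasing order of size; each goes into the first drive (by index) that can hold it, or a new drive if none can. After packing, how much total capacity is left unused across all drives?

108

Sorted descending: 27, 27, 27, 27, 26, 26, 25, 25, 23, 23, 21, 21, 21, 21.
Put 27 GB in drive 1; 37 GB remain.
Put 27 GB in drive 1; 10 GB remain.
Put 27 GB in drive 2; 37 GB remain.
Put 27 GB in drive 2; 10 GB remain.
Put 26 GB in drive 3; 38 GB remain.
Put 26 GB in drive 3; 12 GB remain.
Put 25 GB in drive 4; 39 GB remain.
Put 25 GB in drive 4; 14 GB remain.
Put 23 GB in drive 5; 41 GB remain.
Put 23 GB in drive 5; 18 GB remain.
Put 21 GB in drive 6; 43 GB remain.
Put 21 GB in drive 6; 22 GB remain.
Put 21 GB in drive 6; 1 GB remain.
Put 21 GB in drive 7; 43 GB remain.
7 drives × 64 GB = 448 GB; used 340 GB; unused 108 GB.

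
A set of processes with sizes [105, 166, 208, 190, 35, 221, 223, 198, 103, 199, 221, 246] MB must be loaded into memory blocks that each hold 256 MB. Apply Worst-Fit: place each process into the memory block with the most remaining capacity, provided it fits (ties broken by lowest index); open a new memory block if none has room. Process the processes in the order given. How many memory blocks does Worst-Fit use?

memory block 1: place 105 MB, 151 MB left
memory block 2: place 166 MB, 90 MB left
memory block 3: place 208 MB, 48 MB left
memory block 4: place 190 MB, 66 MB left
memory block 1: place 35 MB, 116 MB left
memory block 5: place 221 MB, 35 MB left
memory block 6: place 223 MB, 33 MB left
memory block 7: place 198 MB, 58 MB left
memory block 1: place 103 MB, 13 MB left
memory block 8: place 199 MB, 57 MB left
memory block 9: place 221 MB, 35 MB left
memory block 10: place 246 MB, 10 MB left
Final memory blocks: [105,35,103] [166] [208] [190] [221] [223] [198] [199] [221] [246].

10 memory blocks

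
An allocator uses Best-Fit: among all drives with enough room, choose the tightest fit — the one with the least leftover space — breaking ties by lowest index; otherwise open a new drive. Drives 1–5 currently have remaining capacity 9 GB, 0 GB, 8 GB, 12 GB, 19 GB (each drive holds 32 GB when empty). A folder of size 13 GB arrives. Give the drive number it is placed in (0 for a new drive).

5

Drives with room: drive 5 (19 GB).
Tightest fit is drive 5 with 19 GB free.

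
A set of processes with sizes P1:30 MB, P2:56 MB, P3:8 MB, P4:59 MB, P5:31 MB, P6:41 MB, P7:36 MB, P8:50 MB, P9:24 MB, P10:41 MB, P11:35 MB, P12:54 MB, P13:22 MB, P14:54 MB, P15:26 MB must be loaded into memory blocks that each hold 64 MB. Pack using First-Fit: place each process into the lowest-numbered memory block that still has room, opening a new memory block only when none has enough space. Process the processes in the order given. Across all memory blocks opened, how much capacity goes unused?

Put P1 (30 MB) in memory block 1; 34 MB remain.
Put P2 (56 MB) in memory block 2; 8 MB remain.
Put P3 (8 MB) in memory block 1; 26 MB remain.
Put P4 (59 MB) in memory block 3; 5 MB remain.
Put P5 (31 MB) in memory block 4; 33 MB remain.
Put P6 (41 MB) in memory block 5; 23 MB remain.
Put P7 (36 MB) in memory block 6; 28 MB remain.
Put P8 (50 MB) in memory block 7; 14 MB remain.
Put P9 (24 MB) in memory block 1; 2 MB remain.
Put P10 (41 MB) in memory block 8; 23 MB remain.
Put P11 (35 MB) in memory block 9; 29 MB remain.
Put P12 (54 MB) in memory block 10; 10 MB remain.
Put P13 (22 MB) in memory block 4; 11 MB remain.
Put P14 (54 MB) in memory block 11; 10 MB remain.
Put P15 (26 MB) in memory block 6; 2 MB remain.
11 memory blocks × 64 MB = 704 MB; used 567 MB; unused 137 MB.

137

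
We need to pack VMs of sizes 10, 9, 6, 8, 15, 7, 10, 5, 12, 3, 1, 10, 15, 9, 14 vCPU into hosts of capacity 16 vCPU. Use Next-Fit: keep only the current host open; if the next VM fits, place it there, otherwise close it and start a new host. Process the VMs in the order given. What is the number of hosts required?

11 hosts

host 1: place 10 vCPU, 6 vCPU left
host 2: place 9 vCPU, 7 vCPU left
host 2: place 6 vCPU, 1 vCPU left
host 3: place 8 vCPU, 8 vCPU left
host 4: place 15 vCPU, 1 vCPU left
host 5: place 7 vCPU, 9 vCPU left
host 6: place 10 vCPU, 6 vCPU left
host 6: place 5 vCPU, 1 vCPU left
host 7: place 12 vCPU, 4 vCPU left
host 7: place 3 vCPU, 1 vCPU left
host 7: place 1 vCPU, 0 vCPU left
host 8: place 10 vCPU, 6 vCPU left
host 9: place 15 vCPU, 1 vCPU left
host 10: place 9 vCPU, 7 vCPU left
host 11: place 14 vCPU, 2 vCPU left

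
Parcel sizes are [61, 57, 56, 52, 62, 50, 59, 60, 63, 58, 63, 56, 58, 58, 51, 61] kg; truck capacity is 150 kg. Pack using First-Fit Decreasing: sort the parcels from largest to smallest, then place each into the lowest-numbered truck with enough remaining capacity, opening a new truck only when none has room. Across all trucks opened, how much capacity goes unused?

275

Sorted descending: 63, 63, 62, 61, 61, 60, 59, 58, 58, 58, 57, 56, 56, 52, 51, 50.
Put 63 kg in truck 1; 87 kg remain.
Put 63 kg in truck 1; 24 kg remain.
Put 62 kg in truck 2; 88 kg remain.
Put 61 kg in truck 2; 27 kg remain.
Put 61 kg in truck 3; 89 kg remain.
Put 60 kg in truck 3; 29 kg remain.
Put 59 kg in truck 4; 91 kg remain.
Put 58 kg in truck 4; 33 kg remain.
Put 58 kg in truck 5; 92 kg remain.
Put 58 kg in truck 5; 34 kg remain.
Put 57 kg in truck 6; 93 kg remain.
Put 56 kg in truck 6; 37 kg remain.
Put 56 kg in truck 7; 94 kg remain.
Put 52 kg in truck 7; 42 kg remain.
Put 51 kg in truck 8; 99 kg remain.
Put 50 kg in truck 8; 49 kg remain.
8 trucks × 150 kg = 1200 kg; used 925 kg; unused 275 kg.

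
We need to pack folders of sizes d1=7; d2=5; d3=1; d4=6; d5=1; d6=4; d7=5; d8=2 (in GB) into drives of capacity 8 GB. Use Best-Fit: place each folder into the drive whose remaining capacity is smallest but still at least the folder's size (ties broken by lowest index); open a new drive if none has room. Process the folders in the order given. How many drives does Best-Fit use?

5

Put d1 (7 GB) in drive 1; 1 GB remain.
Put d2 (5 GB) in drive 2; 3 GB remain.
Put d3 (1 GB) in drive 1; 0 GB remain.
Put d4 (6 GB) in drive 3; 2 GB remain.
Put d5 (1 GB) in drive 3; 1 GB remain.
Put d6 (4 GB) in drive 4; 4 GB remain.
Put d7 (5 GB) in drive 5; 3 GB remain.
Put d8 (2 GB) in drive 2; 1 GB remain.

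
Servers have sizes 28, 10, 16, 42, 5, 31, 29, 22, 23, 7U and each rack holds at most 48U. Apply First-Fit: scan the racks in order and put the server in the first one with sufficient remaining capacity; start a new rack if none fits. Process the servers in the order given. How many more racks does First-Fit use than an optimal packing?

First-Fit: [28,10,5] [16,31] [42] [29,7] [22,23] → 5 racks.
Total size 213U; any packing needs at least ⌈213/48⌉ = 5 racks.
So 5 is already optimal.

0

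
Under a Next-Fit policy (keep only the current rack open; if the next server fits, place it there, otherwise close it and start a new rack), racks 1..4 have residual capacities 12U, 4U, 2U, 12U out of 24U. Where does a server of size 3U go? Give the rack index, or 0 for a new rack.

Next-Fit only looks at rack 4, which has 12U free.
3U fits there.

4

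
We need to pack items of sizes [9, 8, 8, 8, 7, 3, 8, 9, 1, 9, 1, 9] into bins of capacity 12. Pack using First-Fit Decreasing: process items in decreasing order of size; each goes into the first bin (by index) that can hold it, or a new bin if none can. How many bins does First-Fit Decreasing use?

Sorted descending: 9, 9, 9, 9, 8, 8, 8, 8, 7, 3, 1, 1.
Put 9 in bin 1; 3 remain.
Put 9 in bin 2; 3 remain.
Put 9 in bin 3; 3 remain.
Put 9 in bin 4; 3 remain.
Put 8 in bin 5; 4 remain.
Put 8 in bin 6; 4 remain.
Put 8 in bin 7; 4 remain.
Put 8 in bin 8; 4 remain.
Put 7 in bin 9; 5 remain.
Put 3 in bin 1; 0 remain.
Put 1 in bin 2; 2 remain.
Put 1 in bin 2; 1 remain.
Final bins: [9,3] [9,1,1] [9] [9] [8] [8] [8] [8] [7].

9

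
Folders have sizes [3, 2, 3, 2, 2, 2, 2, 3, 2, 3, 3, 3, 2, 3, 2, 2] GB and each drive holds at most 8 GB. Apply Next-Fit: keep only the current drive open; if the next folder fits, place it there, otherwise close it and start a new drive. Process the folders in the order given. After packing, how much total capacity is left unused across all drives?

3 GB → drive 1 (remaining 5 GB)
2 GB → drive 1 (remaining 3 GB)
3 GB → drive 1 (remaining 0 GB)
2 GB → drive 2 (remaining 6 GB)
2 GB → drive 2 (remaining 4 GB)
2 GB → drive 2 (remaining 2 GB)
2 GB → drive 2 (remaining 0 GB)
3 GB → drive 3 (remaining 5 GB)
2 GB → drive 3 (remaining 3 GB)
3 GB → drive 3 (remaining 0 GB)
3 GB → drive 4 (remaining 5 GB)
3 GB → drive 4 (remaining 2 GB)
2 GB → drive 4 (remaining 0 GB)
3 GB → drive 5 (remaining 5 GB)
2 GB → drive 5 (remaining 3 GB)
2 GB → drive 5 (remaining 1 GB)
5 drives × 8 GB = 40 GB; used 39 GB; unused 1 GB.

1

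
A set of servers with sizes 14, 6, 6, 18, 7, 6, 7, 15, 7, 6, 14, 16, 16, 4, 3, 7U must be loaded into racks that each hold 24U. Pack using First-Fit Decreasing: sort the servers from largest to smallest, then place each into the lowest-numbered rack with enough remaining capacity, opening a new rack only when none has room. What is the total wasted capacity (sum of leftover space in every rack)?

16

Sorted descending: 18, 16, 16, 15, 14, 14, 7, 7, 7, 7, 6, 6, 6, 6, 4, 3.
Put 18U in rack 1; 6U remain.
Put 16U in rack 2; 8U remain.
Put 16U in rack 3; 8U remain.
Put 15U in rack 4; 9U remain.
Put 14U in rack 5; 10U remain.
Put 14U in rack 6; 10U remain.
Put 7U in rack 2; 1U remain.
Put 7U in rack 3; 1U remain.
Put 7U in rack 4; 2U remain.
Put 7U in rack 5; 3U remain.
Put 6U in rack 1; 0U remain.
Put 6U in rack 6; 4U remain.
Put 6U in rack 7; 18U remain.
Put 6U in rack 7; 12U remain.
Put 4U in rack 6; 0U remain.
Put 3U in rack 5; 0U remain.
7 racks × 24U = 168U; used 152U; unused 16U.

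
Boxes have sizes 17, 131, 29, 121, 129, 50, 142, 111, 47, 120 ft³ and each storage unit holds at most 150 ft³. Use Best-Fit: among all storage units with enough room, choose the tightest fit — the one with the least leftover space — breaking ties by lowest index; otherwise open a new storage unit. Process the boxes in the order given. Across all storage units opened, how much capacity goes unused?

storage unit 1: place 17 ft³, 133 ft³ left
storage unit 1: place 131 ft³, 2 ft³ left
storage unit 2: place 29 ft³, 121 ft³ left
storage unit 2: place 121 ft³, 0 ft³ left
storage unit 3: place 129 ft³, 21 ft³ left
storage unit 4: place 50 ft³, 100 ft³ left
storage unit 5: place 142 ft³, 8 ft³ left
storage unit 6: place 111 ft³, 39 ft³ left
storage unit 4: place 47 ft³, 53 ft³ left
storage unit 7: place 120 ft³, 30 ft³ left
7 storage units × 150 ft³ = 1050 ft³; used 897 ft³; unused 153 ft³.

153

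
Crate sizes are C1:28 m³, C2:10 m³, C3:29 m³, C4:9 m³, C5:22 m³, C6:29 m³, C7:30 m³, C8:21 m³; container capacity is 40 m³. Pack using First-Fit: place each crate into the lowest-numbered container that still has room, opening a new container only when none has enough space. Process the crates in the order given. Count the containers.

6 containers

C1 (28 m³) → container 1 (remaining 12 m³)
C2 (10 m³) → container 1 (remaining 2 m³)
C3 (29 m³) → container 2 (remaining 11 m³)
C4 (9 m³) → container 2 (remaining 2 m³)
C5 (22 m³) → container 3 (remaining 18 m³)
C6 (29 m³) → container 4 (remaining 11 m³)
C7 (30 m³) → container 5 (remaining 10 m³)
C8 (21 m³) → container 6 (remaining 19 m³)
Final containers: [28,10] [29,9] [22] [29] [30] [21].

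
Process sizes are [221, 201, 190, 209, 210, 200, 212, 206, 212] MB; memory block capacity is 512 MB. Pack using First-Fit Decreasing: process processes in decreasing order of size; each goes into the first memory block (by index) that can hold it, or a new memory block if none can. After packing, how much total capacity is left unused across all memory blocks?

699

Sorted descending: 221, 212, 212, 210, 209, 206, 201, 200, 190.
Put 221 MB in memory block 1; 291 MB remain.
Put 212 MB in memory block 1; 79 MB remain.
Put 212 MB in memory block 2; 300 MB remain.
Put 210 MB in memory block 2; 90 MB remain.
Put 209 MB in memory block 3; 303 MB remain.
Put 206 MB in memory block 3; 97 MB remain.
Put 201 MB in memory block 4; 311 MB remain.
Put 200 MB in memory block 4; 111 MB remain.
Put 190 MB in memory block 5; 322 MB remain.
5 memory blocks × 512 MB = 2560 MB; used 1861 MB; unused 699 MB.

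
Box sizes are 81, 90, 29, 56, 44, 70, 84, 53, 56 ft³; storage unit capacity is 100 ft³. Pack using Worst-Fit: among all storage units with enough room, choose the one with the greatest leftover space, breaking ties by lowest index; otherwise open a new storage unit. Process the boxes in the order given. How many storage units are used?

7

storage unit 1: place 81 ft³, 19 ft³ left
storage unit 2: place 90 ft³, 10 ft³ left
storage unit 3: place 29 ft³, 71 ft³ left
storage unit 3: place 56 ft³, 15 ft³ left
storage unit 4: place 44 ft³, 56 ft³ left
storage unit 5: place 70 ft³, 30 ft³ left
storage unit 6: place 84 ft³, 16 ft³ left
storage unit 4: place 53 ft³, 3 ft³ left
storage unit 7: place 56 ft³, 44 ft³ left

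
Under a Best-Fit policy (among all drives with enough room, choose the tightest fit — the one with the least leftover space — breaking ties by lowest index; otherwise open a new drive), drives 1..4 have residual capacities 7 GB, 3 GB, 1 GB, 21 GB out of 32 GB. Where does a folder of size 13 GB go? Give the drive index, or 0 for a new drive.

4

Drives with room: drive 4 (21 GB).
Tightest fit is drive 4 with 21 GB free.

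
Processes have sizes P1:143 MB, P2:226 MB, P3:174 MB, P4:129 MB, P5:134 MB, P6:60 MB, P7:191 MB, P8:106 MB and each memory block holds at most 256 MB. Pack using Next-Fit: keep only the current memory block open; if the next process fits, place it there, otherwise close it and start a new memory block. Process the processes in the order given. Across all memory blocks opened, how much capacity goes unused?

629

P1 (143 MB) → memory block 1 (remaining 113 MB)
P2 (226 MB) → memory block 2 (remaining 30 MB)
P3 (174 MB) → memory block 3 (remaining 82 MB)
P4 (129 MB) → memory block 4 (remaining 127 MB)
P5 (134 MB) → memory block 5 (remaining 122 MB)
P6 (60 MB) → memory block 5 (remaining 62 MB)
P7 (191 MB) → memory block 6 (remaining 65 MB)
P8 (106 MB) → memory block 7 (remaining 150 MB)
7 memory blocks × 256 MB = 1792 MB; used 1163 MB; unused 629 MB.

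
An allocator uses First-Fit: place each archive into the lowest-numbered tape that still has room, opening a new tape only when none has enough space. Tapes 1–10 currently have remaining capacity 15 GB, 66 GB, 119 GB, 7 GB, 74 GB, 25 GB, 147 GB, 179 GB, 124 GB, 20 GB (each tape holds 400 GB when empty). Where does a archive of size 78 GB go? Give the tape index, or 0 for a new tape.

Tapes with room: tape 3 (119 GB), tape 7 (147 GB), tape 8 (179 GB), tape 9 (124 GB).
The first with room is tape 3.

3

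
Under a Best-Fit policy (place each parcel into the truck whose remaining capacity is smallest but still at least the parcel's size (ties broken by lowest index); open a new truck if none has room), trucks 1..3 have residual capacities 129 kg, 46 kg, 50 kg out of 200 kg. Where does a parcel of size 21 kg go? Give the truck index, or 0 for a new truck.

Trucks with room: truck 1 (129 kg), truck 2 (46 kg), truck 3 (50 kg).
Tightest fit is truck 2 with 46 kg free.

2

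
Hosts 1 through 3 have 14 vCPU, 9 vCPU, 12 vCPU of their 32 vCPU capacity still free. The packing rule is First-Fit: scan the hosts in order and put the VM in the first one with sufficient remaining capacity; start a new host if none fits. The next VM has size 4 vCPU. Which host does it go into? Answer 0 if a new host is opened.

Hosts with room: host 1 (14 vCPU), host 2 (9 vCPU), host 3 (12 vCPU).
The first with room is host 1.

1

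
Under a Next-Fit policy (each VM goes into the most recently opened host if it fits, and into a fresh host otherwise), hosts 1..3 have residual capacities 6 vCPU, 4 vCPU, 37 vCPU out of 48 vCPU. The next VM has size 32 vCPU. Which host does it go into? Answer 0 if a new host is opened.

Next-Fit only looks at host 3, which has 37 vCPU free.
32 vCPU fits there.

3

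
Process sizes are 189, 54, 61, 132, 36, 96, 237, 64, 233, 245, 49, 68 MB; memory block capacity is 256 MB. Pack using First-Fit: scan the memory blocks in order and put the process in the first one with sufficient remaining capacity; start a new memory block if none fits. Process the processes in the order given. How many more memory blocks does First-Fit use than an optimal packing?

First-Fit: [189,54] [61,132,36] [96,64,49] [237] [233] [245] [68] → 7 memory blocks.
Total size 1464 MB; any packing needs at least ⌈1464/256⌉ = 6 memory blocks.
An optimal packing achieves that bound: [245] [237] [233] [189,64] [132,68,54] [96,61,49,36] → 6 memory blocks.
Excess: 7 − 6 = 1.

1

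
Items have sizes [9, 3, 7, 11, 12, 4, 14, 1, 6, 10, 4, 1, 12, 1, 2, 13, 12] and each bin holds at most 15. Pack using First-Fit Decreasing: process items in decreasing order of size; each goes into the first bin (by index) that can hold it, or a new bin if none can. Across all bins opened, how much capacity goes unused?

Sorted descending: 14, 13, 12, 12, 12, 11, 10, 9, 7, 6, 4, 4, 3, 2, 1, 1, 1.
14 → bin 1 (remaining 1)
13 → bin 2 (remaining 2)
12 → bin 3 (remaining 3)
12 → bin 4 (remaining 3)
12 → bin 5 (remaining 3)
11 → bin 6 (remaining 4)
10 → bin 7 (remaining 5)
9 → bin 8 (remaining 6)
7 → bin 9 (remaining 8)
6 → bin 8 (remaining 0)
4 → bin 6 (remaining 0)
4 → bin 7 (remaining 1)
3 → bin 3 (remaining 0)
2 → bin 2 (remaining 0)
1 → bin 1 (remaining 0)
1 → bin 4 (remaining 2)
1 → bin 4 (remaining 1)
9 bins × 15 = 135; used 122; unused 13.

13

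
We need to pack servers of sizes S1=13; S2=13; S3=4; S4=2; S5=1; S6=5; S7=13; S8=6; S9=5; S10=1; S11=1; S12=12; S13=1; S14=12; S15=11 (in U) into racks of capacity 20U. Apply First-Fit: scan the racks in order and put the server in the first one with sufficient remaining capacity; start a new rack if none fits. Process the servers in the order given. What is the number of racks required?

6 racks

rack 1: place S1 (13U), 7U left
rack 2: place S2 (13U), 7U left
rack 1: place S3 (4U), 3U left
rack 1: place S4 (2U), 1U left
rack 1: place S5 (1U), 0U left
rack 2: place S6 (5U), 2U left
rack 3: place S7 (13U), 7U left
rack 3: place S8 (6U), 1U left
rack 4: place S9 (5U), 15U left
rack 2: place S10 (1U), 1U left
rack 2: place S11 (1U), 0U left
rack 4: place S12 (12U), 3U left
rack 3: place S13 (1U), 0U left
rack 5: place S14 (12U), 8U left
rack 6: place S15 (11U), 9U left
Final racks: [13,4,2,1] [13,5,1,1] [13,6,1] [5,12] [12] [11].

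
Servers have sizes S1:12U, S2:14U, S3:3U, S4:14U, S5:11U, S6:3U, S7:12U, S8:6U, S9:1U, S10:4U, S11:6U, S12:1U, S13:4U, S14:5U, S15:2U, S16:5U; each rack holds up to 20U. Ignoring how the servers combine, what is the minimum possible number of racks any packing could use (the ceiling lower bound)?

6 racks

Total size = 12 + 14 + 3 + 14 + 11 + 3 + 12 + 6 + 1 + 4 + 6 + 1 + 4 + 5 + 2 + 5 = 103U.
⌈103 / 20⌉ = 6.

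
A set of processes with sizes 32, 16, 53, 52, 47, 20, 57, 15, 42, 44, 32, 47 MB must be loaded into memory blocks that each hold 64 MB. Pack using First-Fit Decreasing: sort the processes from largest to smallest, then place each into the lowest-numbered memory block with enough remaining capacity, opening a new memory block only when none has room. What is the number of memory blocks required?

8

Sorted descending: 57, 53, 52, 47, 47, 44, 42, 32, 32, 20, 16, 15.
57 MB → memory block 1 (remaining 7 MB)
53 MB → memory block 2 (remaining 11 MB)
52 MB → memory block 3 (remaining 12 MB)
47 MB → memory block 4 (remaining 17 MB)
47 MB → memory block 5 (remaining 17 MB)
44 MB → memory block 6 (remaining 20 MB)
42 MB → memory block 7 (remaining 22 MB)
32 MB → memory block 8 (remaining 32 MB)
32 MB → memory block 8 (remaining 0 MB)
20 MB → memory block 6 (remaining 0 MB)
16 MB → memory block 4 (remaining 1 MB)
15 MB → memory block 5 (remaining 2 MB)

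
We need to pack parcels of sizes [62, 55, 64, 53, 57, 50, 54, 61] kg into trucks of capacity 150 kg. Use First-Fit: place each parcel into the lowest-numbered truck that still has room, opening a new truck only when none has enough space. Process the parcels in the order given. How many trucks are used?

4

Put 62 kg in truck 1; 88 kg remain.
Put 55 kg in truck 1; 33 kg remain.
Put 64 kg in truck 2; 86 kg remain.
Put 53 kg in truck 2; 33 kg remain.
Put 57 kg in truck 3; 93 kg remain.
Put 50 kg in truck 3; 43 kg remain.
Put 54 kg in truck 4; 96 kg remain.
Put 61 kg in truck 4; 35 kg remain.
Final trucks: [62,55] [64,53] [57,50] [54,61].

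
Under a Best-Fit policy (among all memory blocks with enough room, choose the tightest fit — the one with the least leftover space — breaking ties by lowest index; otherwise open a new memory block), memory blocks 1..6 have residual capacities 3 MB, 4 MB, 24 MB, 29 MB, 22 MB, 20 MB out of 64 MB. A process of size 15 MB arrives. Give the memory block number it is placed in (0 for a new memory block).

Memory blocks with room: memory block 3 (24 MB), memory block 4 (29 MB), memory block 5 (22 MB), memory block 6 (20 MB).
Tightest fit is memory block 6 with 20 MB free.

6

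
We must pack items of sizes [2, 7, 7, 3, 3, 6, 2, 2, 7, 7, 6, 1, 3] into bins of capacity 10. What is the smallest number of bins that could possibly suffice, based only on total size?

Total size = 2 + 7 + 7 + 3 + 3 + 6 + 2 + 2 + 7 + 7 + 6 + 1 + 3 = 56.
⌈56 / 10⌉ = 6.

6 bins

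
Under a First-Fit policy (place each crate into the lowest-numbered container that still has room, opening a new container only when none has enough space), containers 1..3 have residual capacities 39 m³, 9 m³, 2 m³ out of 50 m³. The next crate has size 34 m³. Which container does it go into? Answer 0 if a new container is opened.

Containers with room: container 1 (39 m³).
The first with room is container 1.

1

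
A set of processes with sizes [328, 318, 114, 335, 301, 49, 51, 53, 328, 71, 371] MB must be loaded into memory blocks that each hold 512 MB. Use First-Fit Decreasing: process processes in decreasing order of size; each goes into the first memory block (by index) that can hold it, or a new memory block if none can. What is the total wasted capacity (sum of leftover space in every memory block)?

753

Sorted descending: 371, 335, 328, 328, 318, 301, 114, 71, 53, 51, 49.
memory block 1: place 371 MB, 141 MB left
memory block 2: place 335 MB, 177 MB left
memory block 3: place 328 MB, 184 MB left
memory block 4: place 328 MB, 184 MB left
memory block 5: place 318 MB, 194 MB left
memory block 6: place 301 MB, 211 MB left
memory block 1: place 114 MB, 27 MB left
memory block 2: place 71 MB, 106 MB left
memory block 2: place 53 MB, 53 MB left
memory block 2: place 51 MB, 2 MB left
memory block 3: place 49 MB, 135 MB left
6 memory blocks × 512 MB = 3072 MB; used 2319 MB; unused 753 MB.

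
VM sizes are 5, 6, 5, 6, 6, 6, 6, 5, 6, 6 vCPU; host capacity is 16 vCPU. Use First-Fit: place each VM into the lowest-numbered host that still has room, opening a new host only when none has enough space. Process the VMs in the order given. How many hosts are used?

5

host 1: place 5 vCPU, 11 vCPU left
host 1: place 6 vCPU, 5 vCPU left
host 1: place 5 vCPU, 0 vCPU left
host 2: place 6 vCPU, 10 vCPU left
host 2: place 6 vCPU, 4 vCPU left
host 3: place 6 vCPU, 10 vCPU left
host 3: place 6 vCPU, 4 vCPU left
host 4: place 5 vCPU, 11 vCPU left
host 4: place 6 vCPU, 5 vCPU left
host 5: place 6 vCPU, 10 vCPU left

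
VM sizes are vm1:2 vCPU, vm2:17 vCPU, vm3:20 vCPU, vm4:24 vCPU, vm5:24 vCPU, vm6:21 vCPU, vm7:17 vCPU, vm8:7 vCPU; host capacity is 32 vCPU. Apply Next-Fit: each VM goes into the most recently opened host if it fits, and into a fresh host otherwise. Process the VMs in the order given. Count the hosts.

6

vm1 (2 vCPU) → host 1 (remaining 30 vCPU)
vm2 (17 vCPU) → host 1 (remaining 13 vCPU)
vm3 (20 vCPU) → host 2 (remaining 12 vCPU)
vm4 (24 vCPU) → host 3 (remaining 8 vCPU)
vm5 (24 vCPU) → host 4 (remaining 8 vCPU)
vm6 (21 vCPU) → host 5 (remaining 11 vCPU)
vm7 (17 vCPU) → host 6 (remaining 15 vCPU)
vm8 (7 vCPU) → host 6 (remaining 8 vCPU)
Final hosts: [2,17] [20] [24] [24] [21] [17,7].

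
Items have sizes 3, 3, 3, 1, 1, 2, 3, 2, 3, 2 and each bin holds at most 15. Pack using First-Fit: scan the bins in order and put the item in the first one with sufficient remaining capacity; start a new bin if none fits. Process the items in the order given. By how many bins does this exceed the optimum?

0

First-Fit: [3,3,3,1,1,2,2] [3,3,2] → 2 bins.
Total size 23; any packing needs at least ⌈23/15⌉ = 2 bins.
So 2 is already optimal.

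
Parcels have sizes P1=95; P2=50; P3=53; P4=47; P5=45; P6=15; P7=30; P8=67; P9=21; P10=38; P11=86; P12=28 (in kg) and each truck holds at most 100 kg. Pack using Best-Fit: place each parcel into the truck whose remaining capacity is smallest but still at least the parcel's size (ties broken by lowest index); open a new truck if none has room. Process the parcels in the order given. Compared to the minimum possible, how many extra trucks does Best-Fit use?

Best-Fit: [95] [50,45] [53,47] [15,30,38] [67,21] [86] [28] → 7 trucks.
Total size 575 kg; any packing needs at least ⌈575/100⌉ = 6 trucks.
An optimal packing achieves that bound: [95] [86] [67,30] [53,47] [50,28,21] [45,38,15] → 6 trucks.
Excess: 7 − 6 = 1.

1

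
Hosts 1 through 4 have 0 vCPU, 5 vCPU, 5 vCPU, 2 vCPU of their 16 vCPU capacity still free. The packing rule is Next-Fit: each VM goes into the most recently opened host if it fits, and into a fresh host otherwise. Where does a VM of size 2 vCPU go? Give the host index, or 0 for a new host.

4

Next-Fit only looks at host 4, which has 2 vCPU free.
2 vCPU fits there.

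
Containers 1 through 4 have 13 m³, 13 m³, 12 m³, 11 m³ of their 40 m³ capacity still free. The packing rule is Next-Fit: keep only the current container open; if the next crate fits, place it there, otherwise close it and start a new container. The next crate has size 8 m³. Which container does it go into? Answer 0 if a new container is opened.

Next-Fit only looks at container 4, which has 11 m³ free.
8 m³ fits there.

4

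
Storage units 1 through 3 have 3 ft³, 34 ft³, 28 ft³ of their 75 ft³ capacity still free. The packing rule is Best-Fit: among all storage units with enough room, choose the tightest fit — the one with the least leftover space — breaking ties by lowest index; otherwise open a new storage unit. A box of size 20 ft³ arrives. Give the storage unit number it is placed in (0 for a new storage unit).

3

Storage units with room: storage unit 2 (34 ft³), storage unit 3 (28 ft³).
Tightest fit is storage unit 3 with 28 ft³ free.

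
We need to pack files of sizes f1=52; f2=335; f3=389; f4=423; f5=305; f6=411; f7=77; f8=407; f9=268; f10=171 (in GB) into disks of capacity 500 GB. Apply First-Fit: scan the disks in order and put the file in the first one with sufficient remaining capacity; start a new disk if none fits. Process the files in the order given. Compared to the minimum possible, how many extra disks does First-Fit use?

First-Fit: [52,335,77] [389] [423] [305,171] [411] [407] [268] → 7 disks.
7 files exceed 250 GB (half the capacity), and no two of those can share a disk, so at least 7 disks are needed.
So 7 is already optimal.

0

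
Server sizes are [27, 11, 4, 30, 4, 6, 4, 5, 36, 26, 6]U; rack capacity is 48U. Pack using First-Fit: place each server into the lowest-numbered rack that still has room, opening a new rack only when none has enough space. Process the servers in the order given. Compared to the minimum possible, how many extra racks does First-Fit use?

0

First-Fit: [27,11,4,4] [30,6,4,5] [36,6] [26] → 4 racks.
Total size 159U; any packing needs at least ⌈159/48⌉ = 4 racks.
So 4 is already optimal.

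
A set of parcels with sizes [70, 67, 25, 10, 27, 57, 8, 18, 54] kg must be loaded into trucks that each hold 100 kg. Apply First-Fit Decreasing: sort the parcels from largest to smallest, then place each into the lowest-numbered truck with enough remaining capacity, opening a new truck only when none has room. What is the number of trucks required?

4

Sorted descending: 70, 67, 57, 54, 27, 25, 18, 10, 8.
Put 70 kg in truck 1; 30 kg remain.
Put 67 kg in truck 2; 33 kg remain.
Put 57 kg in truck 3; 43 kg remain.
Put 54 kg in truck 4; 46 kg remain.
Put 27 kg in truck 1; 3 kg remain.
Put 25 kg in truck 2; 8 kg remain.
Put 18 kg in truck 3; 25 kg remain.
Put 10 kg in truck 3; 15 kg remain.
Put 8 kg in truck 2; 0 kg remain.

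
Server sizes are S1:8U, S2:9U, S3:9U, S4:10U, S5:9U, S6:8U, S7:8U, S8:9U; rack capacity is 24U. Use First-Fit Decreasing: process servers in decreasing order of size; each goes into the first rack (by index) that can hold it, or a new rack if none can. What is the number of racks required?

4

Sorted descending: 10, 9, 9, 9, 9, 8, 8, 8.
Put 10U in rack 1; 14U remain.
Put 9U in rack 1; 5U remain.
Put 9U in rack 2; 15U remain.
Put 9U in rack 2; 6U remain.
Put 9U in rack 3; 15U remain.
Put 8U in rack 3; 7U remain.
Put 8U in rack 4; 16U remain.
Put 8U in rack 4; 8U remain.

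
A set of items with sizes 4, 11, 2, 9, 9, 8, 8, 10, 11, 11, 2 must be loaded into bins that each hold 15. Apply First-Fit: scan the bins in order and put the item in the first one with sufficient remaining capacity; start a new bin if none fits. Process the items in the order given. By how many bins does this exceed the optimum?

First-Fit: [4,11] [2,9,2] [9] [8] [8] [10] [11] [11] → 8 bins.
8 items exceed 7.5 (half the capacity), and no two of those can share a bin, so at least 8 bins are needed.
So 8 is already optimal.

0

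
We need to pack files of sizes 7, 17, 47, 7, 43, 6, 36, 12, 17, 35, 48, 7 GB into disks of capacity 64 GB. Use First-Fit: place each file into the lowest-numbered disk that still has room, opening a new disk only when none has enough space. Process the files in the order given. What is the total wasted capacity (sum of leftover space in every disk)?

102

Put 7 GB in disk 1; 57 GB remain.
Put 17 GB in disk 1; 40 GB remain.
Put 47 GB in disk 2; 17 GB remain.
Put 7 GB in disk 1; 33 GB remain.
Put 43 GB in disk 3; 21 GB remain.
Put 6 GB in disk 1; 27 GB remain.
Put 36 GB in disk 4; 28 GB remain.
Put 12 GB in disk 1; 15 GB remain.
Put 17 GB in disk 2; 0 GB remain.
Put 35 GB in disk 5; 29 GB remain.
Put 48 GB in disk 6; 16 GB remain.
Put 7 GB in disk 1; 8 GB remain.
6 disks × 64 GB = 384 GB; used 282 GB; unused 102 GB.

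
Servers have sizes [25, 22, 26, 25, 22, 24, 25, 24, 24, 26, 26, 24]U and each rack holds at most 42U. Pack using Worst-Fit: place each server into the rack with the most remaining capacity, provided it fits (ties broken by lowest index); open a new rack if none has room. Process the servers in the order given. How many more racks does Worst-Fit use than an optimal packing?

Worst-Fit: [25] [22] [26] [25] [22] [24] [25] [24] [24] [26] [26] [24] → 12 racks.
12 servers exceed 21U (half the capacity), and no two of those can share a rack, so at least 12 racks are needed.
So 12 is already optimal.

0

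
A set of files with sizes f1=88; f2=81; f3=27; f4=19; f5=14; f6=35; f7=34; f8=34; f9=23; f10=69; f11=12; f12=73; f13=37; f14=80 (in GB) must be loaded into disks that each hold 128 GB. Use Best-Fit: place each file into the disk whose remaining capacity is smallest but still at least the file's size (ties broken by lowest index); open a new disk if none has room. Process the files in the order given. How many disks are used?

6 disks

f1 (88 GB) → disk 1 (remaining 40 GB)
f2 (81 GB) → disk 2 (remaining 47 GB)
f3 (27 GB) → disk 1 (remaining 13 GB)
f4 (19 GB) → disk 2 (remaining 28 GB)
f5 (14 GB) → disk 2 (remaining 14 GB)
f6 (35 GB) → disk 3 (remaining 93 GB)
f7 (34 GB) → disk 3 (remaining 59 GB)
f8 (34 GB) → disk 3 (remaining 25 GB)
f9 (23 GB) → disk 3 (remaining 2 GB)
f10 (69 GB) → disk 4 (remaining 59 GB)
f11 (12 GB) → disk 1 (remaining 1 GB)
f12 (73 GB) → disk 5 (remaining 55 GB)
f13 (37 GB) → disk 5 (remaining 18 GB)
f14 (80 GB) → disk 6 (remaining 48 GB)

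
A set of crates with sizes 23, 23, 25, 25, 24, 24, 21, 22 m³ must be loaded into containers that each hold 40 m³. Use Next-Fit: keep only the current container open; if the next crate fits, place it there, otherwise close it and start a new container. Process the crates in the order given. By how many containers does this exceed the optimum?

0

Next-Fit: [23] [23] [25] [25] [24] [24] [21] [22] → 8 containers.
8 crates exceed 20 m³ (half the capacity), and no two of those can share a container, so at least 8 containers are needed.
So 8 is already optimal.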